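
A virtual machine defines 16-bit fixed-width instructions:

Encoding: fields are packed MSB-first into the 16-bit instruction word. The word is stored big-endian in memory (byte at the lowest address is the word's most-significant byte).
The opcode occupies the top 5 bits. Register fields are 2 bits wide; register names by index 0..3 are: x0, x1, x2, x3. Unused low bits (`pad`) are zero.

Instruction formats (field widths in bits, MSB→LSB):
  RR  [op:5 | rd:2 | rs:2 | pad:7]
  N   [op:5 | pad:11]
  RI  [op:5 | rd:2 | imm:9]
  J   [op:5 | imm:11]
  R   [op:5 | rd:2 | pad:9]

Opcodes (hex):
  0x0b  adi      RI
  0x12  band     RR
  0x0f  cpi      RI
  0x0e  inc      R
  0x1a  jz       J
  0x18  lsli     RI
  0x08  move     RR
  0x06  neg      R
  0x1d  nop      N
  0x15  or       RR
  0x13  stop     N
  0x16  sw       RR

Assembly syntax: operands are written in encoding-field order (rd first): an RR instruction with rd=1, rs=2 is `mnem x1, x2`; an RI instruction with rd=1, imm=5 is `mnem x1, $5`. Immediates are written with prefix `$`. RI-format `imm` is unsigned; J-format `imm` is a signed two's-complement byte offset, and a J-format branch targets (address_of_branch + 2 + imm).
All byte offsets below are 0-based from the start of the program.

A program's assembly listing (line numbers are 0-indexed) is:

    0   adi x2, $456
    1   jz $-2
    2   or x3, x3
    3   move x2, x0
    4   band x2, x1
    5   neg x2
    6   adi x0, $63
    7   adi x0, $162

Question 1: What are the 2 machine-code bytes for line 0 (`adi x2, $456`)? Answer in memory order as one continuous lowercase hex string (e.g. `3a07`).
L0: adi op=0xb:5|rd=2:2|imm=456:9 ⇒ 0x5dc8 ⇒ big 5d c8

5dc8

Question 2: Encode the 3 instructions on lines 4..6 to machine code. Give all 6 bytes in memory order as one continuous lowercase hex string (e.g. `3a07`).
4. band fields op=0x12:5|rd=2:2|rs=1:2|pad=0:7 → word 9480h → 94 80
5. neg fields op=0x6:5|rd=2:2|pad=0:9 → word 3400h → 34 00
6. adi fields op=0xb:5|rd=0:2|imm=63:9 → word 583fh → 58 3f

94803400583f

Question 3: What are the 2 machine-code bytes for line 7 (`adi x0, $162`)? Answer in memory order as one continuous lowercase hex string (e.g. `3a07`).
58a2

line 7 (adi): pack op=0xb:5|rd=0:2|imm=162:9 = 0x58a2; big→ 58 a2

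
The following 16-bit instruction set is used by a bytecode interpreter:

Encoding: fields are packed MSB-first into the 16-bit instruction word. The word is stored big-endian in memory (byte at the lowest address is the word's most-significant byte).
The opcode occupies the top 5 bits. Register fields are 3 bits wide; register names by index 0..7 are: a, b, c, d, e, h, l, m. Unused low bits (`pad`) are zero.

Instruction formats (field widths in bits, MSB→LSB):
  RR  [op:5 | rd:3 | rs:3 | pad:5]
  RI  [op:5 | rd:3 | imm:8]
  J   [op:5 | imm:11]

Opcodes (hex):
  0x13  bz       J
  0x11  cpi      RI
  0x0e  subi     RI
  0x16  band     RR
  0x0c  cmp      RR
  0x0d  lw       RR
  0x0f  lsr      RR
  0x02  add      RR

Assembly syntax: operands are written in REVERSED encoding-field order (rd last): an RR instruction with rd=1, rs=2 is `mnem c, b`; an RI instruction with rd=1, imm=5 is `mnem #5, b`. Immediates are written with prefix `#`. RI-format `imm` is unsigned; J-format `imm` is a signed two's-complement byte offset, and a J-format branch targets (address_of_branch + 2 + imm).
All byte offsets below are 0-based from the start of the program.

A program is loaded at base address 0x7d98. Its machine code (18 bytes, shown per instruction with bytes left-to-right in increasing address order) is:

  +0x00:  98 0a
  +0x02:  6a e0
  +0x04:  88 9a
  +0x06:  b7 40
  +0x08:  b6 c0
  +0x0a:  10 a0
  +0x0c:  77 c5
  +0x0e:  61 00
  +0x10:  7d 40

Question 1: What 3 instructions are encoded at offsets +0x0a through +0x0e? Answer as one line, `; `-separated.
add h, a; subi #197, m; cmp a, b

@+0a  big-endian(10 a0) = 0x10a0
  op=0x10a0>>11=0x2 ⇒ add (RR)
  rd: (w>>8)&0x7=0x0 → a
  rs: (w>>5)&0x7=0x5 → h
@+0c  big-endian(77 c5) = 0x77c5
  op=0x77c5>>11=0xe ⇒ subi (RI)
  rd: (w>>8)&0x7=0x7 → m
  imm: (w>>0)&0xff=0xc5 → #197
@+0e  big-endian(61 00) = 0x6100
  op=0x6100>>11=0xc ⇒ cmp (RR)
  rd: (w>>8)&0x7=0x1 → b
  rs: (w>>5)&0x7=0x0 → a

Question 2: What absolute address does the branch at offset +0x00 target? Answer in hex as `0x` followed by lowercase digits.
0x7da4

[00] 98 0a → 0x980a
  top 5b → 0x13 → bz [J]
  imm@[10:0]=0xa ⇒ #10
  target = base 0x7d98 + off 0x00 + 2 + imm 10 = 0x7da4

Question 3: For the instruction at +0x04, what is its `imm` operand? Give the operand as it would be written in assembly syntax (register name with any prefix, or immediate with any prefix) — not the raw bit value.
#154

@+04  big-endian(88 9a) = 0x889a
  op=0x889a>>11=0x11 ⇒ cpi (RI)
  rd: (w>>8)&0x7=0x0 → a
  imm: (w>>0)&0xff=0x9a → #154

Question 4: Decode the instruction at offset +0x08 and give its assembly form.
off 0x08: read b6 c0 as big → 0xb6c0
  top 5b → 0x16 → band [RR]
  rd: (w>>8)&0x7=0x6 → l
  rs: (w>>5)&0x7=0x6 → l

band l, l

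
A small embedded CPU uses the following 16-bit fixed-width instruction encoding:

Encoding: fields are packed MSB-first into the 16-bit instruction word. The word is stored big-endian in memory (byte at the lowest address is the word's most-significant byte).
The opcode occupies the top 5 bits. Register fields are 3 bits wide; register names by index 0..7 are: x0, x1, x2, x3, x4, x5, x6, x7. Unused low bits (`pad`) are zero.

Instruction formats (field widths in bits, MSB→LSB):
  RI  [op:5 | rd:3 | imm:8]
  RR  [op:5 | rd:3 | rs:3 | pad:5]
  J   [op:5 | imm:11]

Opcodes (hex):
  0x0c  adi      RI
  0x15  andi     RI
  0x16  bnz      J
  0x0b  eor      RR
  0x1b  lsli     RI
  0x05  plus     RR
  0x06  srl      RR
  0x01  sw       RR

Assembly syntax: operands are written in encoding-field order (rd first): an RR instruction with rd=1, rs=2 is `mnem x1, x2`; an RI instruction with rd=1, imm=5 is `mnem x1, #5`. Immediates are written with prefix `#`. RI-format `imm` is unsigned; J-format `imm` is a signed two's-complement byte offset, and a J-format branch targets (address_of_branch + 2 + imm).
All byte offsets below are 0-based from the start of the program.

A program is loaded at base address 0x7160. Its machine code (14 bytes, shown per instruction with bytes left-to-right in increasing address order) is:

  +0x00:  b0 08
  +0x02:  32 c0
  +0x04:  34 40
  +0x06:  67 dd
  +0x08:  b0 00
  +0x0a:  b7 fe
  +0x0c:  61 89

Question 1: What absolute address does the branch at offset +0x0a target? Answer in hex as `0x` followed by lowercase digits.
+0x0a: b7 fe ⇒ word 0xb7fe (big)
  top 5b → 0x16 → bnz [J]
  imm: (w>>0)&0x7ff=0x7fe (s11→-2) → #-2
  target = base 0x7160 + off 0x0a + 2 + imm -2 = 0x716a

0x716a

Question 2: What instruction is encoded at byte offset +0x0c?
adi x1, #137

@+0c  big-endian(61 89) = 0x6189
  op=0x6189>>11=0xc ⇒ adi (RI)
  rd@[10:8]=0x1 ⇒ x1
  imm@[7:0]=0x89 ⇒ #137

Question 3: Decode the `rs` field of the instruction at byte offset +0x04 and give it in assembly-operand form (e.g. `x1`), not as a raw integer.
x2

@+04  big-endian(34 40) = 0x3440
  top 5b → 0x6 → srl [RR]
  rd: (w>>8)&0x7=0x4 → x4
  rs: (w>>5)&0x7=0x2 → x2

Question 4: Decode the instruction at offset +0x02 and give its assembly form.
@+02  big-endian(32 c0) = 0x32c0
  op=0x32c0>>11=0x6 ⇒ srl (RR)
  [10:8] rd=2 = x2
  [7:5] rs=6 = x6

srl x2, x6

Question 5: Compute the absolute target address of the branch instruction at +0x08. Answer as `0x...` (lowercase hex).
off 0x08: read b0 00 as big → 0xb000
  op=0xb000>>11=0x16 ⇒ bnz (J)
  imm: (w>>0)&0x7ff=0x0 → #0
  target = base 0x7160 + off 0x08 + 2 + imm 0 = 0x716a

0x716a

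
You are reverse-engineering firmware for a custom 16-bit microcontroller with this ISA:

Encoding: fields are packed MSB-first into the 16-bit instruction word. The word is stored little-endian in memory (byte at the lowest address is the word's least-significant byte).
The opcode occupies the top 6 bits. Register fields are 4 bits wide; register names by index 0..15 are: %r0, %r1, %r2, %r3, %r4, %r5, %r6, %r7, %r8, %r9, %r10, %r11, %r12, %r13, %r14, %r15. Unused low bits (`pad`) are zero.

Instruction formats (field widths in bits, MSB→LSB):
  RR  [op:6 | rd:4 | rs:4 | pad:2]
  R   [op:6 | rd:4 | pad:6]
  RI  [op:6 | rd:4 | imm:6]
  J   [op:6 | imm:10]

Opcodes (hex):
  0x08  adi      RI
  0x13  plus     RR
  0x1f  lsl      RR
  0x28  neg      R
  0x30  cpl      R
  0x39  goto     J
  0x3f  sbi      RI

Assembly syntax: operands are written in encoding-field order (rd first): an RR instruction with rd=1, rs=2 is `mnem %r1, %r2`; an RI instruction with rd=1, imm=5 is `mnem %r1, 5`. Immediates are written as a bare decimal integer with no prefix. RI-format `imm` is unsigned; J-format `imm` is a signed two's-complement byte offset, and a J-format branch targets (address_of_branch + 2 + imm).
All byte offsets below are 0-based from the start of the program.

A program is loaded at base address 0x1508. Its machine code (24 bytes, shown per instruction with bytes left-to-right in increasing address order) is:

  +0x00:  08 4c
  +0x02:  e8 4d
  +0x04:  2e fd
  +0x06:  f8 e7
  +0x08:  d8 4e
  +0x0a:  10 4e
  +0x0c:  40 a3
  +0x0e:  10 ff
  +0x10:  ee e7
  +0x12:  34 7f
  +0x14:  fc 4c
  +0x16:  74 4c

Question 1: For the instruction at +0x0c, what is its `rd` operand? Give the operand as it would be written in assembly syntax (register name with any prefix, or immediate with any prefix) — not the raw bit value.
%r13

off 0x0c: read 40 a3 as little → 0xa340
  op=0xa340>>10=0x28 ⇒ neg (R)
  [9:6] rd=13 = %r13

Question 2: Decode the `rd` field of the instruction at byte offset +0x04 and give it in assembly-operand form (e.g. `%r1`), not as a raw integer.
%r4

[04] 2e fd → 0xfd2e
  opcode bits[15:10]=0x3f: sbi/RI
  rd@[9:6]=0x4 ⇒ %r4
  imm@[5:0]=0x2e ⇒ 46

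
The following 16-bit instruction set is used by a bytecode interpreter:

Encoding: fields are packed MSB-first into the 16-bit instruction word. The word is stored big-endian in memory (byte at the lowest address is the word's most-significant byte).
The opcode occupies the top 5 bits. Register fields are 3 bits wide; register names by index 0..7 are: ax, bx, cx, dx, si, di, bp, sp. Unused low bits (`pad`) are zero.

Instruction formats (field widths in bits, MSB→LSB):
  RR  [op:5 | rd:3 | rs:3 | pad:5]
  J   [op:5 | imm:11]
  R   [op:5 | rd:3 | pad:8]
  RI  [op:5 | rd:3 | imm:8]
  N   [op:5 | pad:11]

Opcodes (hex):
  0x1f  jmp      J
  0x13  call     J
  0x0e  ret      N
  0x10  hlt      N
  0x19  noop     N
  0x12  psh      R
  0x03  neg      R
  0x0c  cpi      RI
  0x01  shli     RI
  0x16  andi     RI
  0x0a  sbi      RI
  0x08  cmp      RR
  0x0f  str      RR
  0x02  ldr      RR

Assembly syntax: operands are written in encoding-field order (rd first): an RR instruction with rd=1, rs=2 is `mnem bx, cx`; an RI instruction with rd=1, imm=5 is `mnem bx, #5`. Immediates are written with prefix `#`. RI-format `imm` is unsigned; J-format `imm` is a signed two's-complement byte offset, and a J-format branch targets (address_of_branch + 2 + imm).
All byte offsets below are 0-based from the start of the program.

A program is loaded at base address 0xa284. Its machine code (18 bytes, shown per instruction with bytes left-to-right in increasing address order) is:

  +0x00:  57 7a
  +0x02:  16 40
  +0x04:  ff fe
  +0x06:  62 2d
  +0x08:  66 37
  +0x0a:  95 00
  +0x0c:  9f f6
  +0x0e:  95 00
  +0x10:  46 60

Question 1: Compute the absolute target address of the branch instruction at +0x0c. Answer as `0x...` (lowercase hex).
+0x0c: 9f f6 ⇒ word 0x9ff6 (big)
  top 5b → 0x13 → call [J]
  imm: (w>>0)&0x7ff=0x7f6 (s11→-10) → #-10
  target = base 0xa284 + off 0x0c + 2 + imm -10 = 0xa288

0xa288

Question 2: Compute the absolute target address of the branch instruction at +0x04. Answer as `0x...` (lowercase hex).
@+04  big-endian(ff fe) = 0xfffe
  op=0xfffe>>11=0x1f ⇒ jmp (J)
  imm@[10:0]=0x7fe (s11→-2) ⇒ #-2
  target = base 0xa284 + off 0x04 + 2 + imm -2 = 0xa288

0xa288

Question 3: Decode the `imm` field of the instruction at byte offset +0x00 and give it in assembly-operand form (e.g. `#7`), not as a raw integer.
+0x00: 57 7a ⇒ word 0x577a (big)
  opcode bits[15:11]=0xa: sbi/RI
  rd@[10:8]=0x7 ⇒ sp
  imm@[7:0]=0x7a ⇒ #122

#122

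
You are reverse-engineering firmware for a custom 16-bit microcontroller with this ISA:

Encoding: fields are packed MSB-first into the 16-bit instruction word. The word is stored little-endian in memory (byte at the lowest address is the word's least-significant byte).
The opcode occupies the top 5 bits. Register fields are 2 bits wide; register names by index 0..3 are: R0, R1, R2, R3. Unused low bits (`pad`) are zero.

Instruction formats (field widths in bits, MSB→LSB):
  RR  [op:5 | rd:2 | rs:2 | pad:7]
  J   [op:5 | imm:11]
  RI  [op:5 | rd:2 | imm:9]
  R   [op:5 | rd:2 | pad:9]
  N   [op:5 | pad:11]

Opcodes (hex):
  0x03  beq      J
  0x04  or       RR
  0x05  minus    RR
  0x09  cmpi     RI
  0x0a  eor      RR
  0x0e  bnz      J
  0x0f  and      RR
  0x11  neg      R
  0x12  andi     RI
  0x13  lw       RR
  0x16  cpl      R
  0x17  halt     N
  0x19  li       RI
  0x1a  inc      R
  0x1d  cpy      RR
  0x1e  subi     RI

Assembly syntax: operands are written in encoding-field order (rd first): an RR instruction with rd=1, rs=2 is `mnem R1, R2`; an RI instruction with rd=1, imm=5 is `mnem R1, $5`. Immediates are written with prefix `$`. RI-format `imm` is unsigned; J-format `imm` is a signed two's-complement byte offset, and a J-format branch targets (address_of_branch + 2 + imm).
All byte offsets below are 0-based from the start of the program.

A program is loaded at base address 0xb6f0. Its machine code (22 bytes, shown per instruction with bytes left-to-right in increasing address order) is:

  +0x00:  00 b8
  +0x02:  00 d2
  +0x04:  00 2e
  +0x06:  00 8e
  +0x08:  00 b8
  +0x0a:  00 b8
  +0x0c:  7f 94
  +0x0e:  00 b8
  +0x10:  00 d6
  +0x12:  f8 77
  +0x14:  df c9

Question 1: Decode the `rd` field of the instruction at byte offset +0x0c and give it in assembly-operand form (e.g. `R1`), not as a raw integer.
+0x0c: 7f 94 ⇒ word 0x947f (little)
  opcode bits[15:11]=0x12: andi/RI
  rd: (w>>9)&0x3=0x2 → R2
  imm: (w>>0)&0x1ff=0x7f → $127

R2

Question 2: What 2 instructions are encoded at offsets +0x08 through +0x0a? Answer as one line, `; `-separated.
halt; halt

+0x08: 00 b8 ⇒ word 0xb800 (little)
  top 5b → 0x17 → halt [N]
+0x0a: 00 b8 ⇒ word 0xb800 (little)
  top 5b → 0x17 → halt [N]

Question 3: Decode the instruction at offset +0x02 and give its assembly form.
off 0x02: read 00 d2 as little → 0xd200
  top 5b → 0x1a → inc [R]
  [10:9] rd=1 = R1

inc R1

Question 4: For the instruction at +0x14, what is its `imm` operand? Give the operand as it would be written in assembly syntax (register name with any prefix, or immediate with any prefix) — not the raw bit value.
[14] df c9 → 0xc9df
  op=0xc9df>>11=0x19 ⇒ li (RI)
  rd@[10:9]=0x0 ⇒ R0
  imm@[8:0]=0x1df ⇒ $479

$479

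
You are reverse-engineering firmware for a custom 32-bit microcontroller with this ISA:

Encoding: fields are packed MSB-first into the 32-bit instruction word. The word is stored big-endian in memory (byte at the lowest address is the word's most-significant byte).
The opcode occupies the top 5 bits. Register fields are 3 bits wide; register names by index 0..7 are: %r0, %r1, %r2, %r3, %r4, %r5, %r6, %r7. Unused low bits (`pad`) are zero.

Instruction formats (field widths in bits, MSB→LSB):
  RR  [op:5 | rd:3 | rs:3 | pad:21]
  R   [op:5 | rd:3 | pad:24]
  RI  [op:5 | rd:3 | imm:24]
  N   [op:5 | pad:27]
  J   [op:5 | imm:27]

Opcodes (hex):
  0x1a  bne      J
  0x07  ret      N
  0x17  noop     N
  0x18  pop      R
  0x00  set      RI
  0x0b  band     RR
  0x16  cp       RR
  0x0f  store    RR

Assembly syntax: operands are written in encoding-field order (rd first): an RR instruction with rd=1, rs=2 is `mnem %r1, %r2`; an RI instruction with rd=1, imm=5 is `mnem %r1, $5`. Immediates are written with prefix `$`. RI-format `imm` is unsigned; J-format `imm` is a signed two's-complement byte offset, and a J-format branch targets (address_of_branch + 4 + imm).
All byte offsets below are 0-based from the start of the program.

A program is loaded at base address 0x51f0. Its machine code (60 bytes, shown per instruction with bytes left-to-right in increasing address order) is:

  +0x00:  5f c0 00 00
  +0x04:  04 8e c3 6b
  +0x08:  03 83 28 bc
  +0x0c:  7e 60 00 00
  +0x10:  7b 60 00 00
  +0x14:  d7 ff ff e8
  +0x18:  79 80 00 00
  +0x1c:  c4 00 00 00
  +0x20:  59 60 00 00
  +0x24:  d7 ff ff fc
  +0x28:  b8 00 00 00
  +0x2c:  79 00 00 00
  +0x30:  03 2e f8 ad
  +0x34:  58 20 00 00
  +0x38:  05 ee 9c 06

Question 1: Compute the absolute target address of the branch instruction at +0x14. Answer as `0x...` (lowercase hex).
[14] d7 ff ff e8 → 0xd7ffffe8
  opcode bits[31:27]=0x1a: bne/J
  [26:0] imm=134217704 (s27→-24) = $-24
  target = base 0x51f0 + off 0x14 + 4 + imm -24 = 0x51f0

0x51f0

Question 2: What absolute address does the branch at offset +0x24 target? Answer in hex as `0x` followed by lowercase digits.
@+24  big-endian(d7 ff ff fc) = 0xd7fffffc
  opcode bits[31:27]=0x1a: bne/J
  [26:0] imm=134217724 (s27→-4) = $-4
  target = base 0x51f0 + off 0x24 + 4 + imm -4 = 0x5214

0x5214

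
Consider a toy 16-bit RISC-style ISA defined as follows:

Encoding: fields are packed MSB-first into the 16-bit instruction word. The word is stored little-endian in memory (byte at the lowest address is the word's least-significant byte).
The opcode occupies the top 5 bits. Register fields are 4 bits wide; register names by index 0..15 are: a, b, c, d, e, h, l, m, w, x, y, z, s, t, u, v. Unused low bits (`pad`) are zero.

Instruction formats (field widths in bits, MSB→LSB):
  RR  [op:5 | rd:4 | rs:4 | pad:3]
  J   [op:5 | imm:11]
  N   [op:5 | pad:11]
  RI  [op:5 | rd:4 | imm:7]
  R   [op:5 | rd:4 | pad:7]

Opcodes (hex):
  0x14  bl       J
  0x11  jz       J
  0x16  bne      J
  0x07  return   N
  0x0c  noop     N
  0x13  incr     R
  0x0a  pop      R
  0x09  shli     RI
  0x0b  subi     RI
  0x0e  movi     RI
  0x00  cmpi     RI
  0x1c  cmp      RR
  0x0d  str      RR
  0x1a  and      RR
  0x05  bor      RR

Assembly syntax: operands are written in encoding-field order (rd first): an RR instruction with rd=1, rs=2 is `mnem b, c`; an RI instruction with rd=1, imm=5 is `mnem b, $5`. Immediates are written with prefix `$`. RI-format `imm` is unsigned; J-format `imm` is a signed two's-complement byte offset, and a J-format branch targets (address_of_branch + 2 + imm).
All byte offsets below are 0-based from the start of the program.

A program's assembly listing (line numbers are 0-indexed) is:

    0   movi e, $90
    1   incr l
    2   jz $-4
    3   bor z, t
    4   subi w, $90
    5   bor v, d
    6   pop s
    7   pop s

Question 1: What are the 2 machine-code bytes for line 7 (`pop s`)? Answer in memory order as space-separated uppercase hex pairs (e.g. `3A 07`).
line 7 (pop): pack op=0xa:5|rd=12:4|pad=0:7 = 0x5600; little→ 00 56

00 56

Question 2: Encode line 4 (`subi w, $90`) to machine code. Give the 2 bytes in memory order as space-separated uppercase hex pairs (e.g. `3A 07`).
5A 5C

line 4 (subi): pack op=0xb:5|rd=8:4|imm=90:7 = 0x5c5a; little→ 5a 5c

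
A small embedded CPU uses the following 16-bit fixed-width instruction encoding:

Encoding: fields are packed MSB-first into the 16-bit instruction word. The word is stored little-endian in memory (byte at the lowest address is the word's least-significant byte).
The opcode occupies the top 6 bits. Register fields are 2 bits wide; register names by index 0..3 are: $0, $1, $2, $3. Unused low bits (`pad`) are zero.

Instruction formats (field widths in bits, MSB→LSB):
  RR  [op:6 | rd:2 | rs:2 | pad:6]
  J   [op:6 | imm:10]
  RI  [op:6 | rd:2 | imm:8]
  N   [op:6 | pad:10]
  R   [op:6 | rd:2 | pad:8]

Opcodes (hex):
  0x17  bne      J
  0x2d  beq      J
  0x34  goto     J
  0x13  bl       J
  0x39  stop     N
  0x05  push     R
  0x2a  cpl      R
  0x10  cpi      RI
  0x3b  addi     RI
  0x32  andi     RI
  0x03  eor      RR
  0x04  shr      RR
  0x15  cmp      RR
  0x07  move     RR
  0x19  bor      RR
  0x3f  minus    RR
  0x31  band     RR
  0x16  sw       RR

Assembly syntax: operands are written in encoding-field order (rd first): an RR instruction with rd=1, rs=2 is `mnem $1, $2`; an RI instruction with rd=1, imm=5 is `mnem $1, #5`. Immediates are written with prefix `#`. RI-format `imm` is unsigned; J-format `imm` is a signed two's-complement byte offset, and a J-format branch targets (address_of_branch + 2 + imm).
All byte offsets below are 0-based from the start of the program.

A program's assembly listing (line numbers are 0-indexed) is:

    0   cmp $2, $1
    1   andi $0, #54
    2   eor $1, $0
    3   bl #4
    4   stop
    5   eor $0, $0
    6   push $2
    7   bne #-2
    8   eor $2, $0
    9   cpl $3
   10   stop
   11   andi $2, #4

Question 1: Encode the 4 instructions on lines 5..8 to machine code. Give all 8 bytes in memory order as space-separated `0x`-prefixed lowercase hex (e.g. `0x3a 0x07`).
0x00 0x0c 0x00 0x16 0xfe 0x5f 0x00 0x0e

L5: eor op=0x3:6|rd=0:2|rs=0:2|pad=0:6 ⇒ 0x0c00 ⇒ little 00 0c
L6: push op=0x5:6|rd=2:2|pad=0:8 ⇒ 0x1600 ⇒ little 00 16
L7: bne op=0x17:6|imm=-2:10 ⇒ 0x5ffe ⇒ little fe 5f
L8: eor op=0x3:6|rd=2:2|rs=0:2|pad=0:6 ⇒ 0x0e00 ⇒ little 00 0e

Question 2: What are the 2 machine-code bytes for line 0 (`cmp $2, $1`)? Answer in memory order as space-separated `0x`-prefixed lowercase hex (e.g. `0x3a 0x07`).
L0: cmp op=0x15:6|rd=2:2|rs=1:2|pad=0:6 ⇒ 0x5640 ⇒ little 40 56

0x40 0x56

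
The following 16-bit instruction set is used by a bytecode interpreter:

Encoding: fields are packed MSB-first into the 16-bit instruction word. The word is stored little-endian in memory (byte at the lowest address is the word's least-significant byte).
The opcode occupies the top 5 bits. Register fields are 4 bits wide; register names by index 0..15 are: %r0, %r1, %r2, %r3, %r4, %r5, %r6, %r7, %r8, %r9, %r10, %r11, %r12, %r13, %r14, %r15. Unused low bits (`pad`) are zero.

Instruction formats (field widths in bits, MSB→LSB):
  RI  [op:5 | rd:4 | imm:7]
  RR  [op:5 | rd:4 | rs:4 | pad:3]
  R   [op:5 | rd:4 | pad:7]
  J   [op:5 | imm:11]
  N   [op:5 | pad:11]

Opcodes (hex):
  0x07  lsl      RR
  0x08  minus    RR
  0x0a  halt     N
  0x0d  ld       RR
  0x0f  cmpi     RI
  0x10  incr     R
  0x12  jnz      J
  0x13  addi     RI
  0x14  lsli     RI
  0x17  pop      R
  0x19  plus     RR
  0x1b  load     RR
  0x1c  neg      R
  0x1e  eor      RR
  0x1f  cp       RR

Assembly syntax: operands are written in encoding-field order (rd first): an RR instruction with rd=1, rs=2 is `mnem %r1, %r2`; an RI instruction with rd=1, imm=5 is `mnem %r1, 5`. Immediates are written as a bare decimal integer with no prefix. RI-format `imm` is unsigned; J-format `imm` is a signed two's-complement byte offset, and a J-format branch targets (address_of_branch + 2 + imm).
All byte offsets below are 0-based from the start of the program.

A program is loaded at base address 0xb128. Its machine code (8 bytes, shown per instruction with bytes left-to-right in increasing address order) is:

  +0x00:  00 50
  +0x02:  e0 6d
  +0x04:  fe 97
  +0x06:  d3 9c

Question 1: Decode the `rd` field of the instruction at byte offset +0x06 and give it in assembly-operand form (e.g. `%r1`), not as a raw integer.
%r9

+0x06: d3 9c ⇒ word 0x9cd3 (little)
  opcode bits[15:11]=0x13: addi/RI
  [10:7] rd=9 = %r9
  [6:0] imm=83 = 83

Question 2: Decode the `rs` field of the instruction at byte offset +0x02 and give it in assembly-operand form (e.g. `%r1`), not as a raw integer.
+0x02: e0 6d ⇒ word 0x6de0 (little)
  op=0x6de0>>11=0xd ⇒ ld (RR)
  rd: (w>>7)&0xf=0xb → %r11
  rs: (w>>3)&0xf=0xc → %r12

%r12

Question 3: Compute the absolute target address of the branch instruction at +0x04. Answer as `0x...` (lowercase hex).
off 0x04: read fe 97 as little → 0x97fe
  op=0x97fe>>11=0x12 ⇒ jnz (J)
  imm: (w>>0)&0x7ff=0x7fe (s11→-2) → -2
  target = base 0xb128 + off 0x04 + 2 + imm -2 = 0xb12c

0xb12c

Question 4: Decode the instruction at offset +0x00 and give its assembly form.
[00] 00 50 → 0x5000
  top 5b → 0xa → halt [N]

halt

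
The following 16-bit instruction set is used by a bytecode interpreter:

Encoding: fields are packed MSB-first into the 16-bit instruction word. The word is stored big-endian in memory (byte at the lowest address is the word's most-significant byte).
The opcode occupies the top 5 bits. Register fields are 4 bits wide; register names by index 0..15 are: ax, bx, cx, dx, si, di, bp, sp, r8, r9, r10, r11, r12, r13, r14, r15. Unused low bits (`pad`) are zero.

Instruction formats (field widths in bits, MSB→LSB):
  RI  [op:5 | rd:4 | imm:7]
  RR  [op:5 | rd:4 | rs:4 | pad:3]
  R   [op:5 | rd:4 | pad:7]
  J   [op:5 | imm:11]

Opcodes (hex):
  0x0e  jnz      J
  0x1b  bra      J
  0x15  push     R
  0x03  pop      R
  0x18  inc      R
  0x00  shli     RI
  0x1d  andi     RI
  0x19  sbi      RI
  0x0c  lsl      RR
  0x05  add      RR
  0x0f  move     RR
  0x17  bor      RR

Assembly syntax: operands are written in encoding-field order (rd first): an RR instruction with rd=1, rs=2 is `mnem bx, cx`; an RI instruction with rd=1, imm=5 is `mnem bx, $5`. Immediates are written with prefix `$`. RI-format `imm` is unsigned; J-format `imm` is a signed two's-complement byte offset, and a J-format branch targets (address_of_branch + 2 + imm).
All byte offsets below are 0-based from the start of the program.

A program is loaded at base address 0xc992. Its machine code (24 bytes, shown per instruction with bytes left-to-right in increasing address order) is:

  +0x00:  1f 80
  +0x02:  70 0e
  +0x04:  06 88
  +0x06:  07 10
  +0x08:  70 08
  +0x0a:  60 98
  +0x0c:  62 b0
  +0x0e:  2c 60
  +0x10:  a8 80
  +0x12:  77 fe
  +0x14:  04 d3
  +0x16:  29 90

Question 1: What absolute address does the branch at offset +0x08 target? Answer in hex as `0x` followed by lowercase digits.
off 0x08: read 70 08 as big → 0x7008
  top 5b → 0xe → jnz [J]
  [10:0] imm=8 = $8
  target = base 0xc992 + off 0x08 + 2 + imm 8 = 0xc9a4

0xc9a4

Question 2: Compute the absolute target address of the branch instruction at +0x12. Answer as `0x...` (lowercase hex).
[12] 77 fe → 0x77fe
  op=0x77fe>>11=0xe ⇒ jnz (J)
  imm@[10:0]=0x7fe (s11→-2) ⇒ $-2
  target = base 0xc992 + off 0x12 + 2 + imm -2 = 0xc9a4

0xc9a4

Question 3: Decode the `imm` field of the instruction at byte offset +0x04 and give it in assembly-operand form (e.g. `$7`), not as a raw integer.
[04] 06 88 → 0x0688
  op=0x0688>>11=0x0 ⇒ shli (RI)
  [10:7] rd=13 = r13
  [6:0] imm=8 = $8

$8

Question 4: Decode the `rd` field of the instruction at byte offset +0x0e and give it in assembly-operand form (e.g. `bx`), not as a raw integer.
r8

@+0e  big-endian(2c 60) = 0x2c60
  op=0x2c60>>11=0x5 ⇒ add (RR)
  [10:7] rd=8 = r8
  [6:3] rs=12 = r12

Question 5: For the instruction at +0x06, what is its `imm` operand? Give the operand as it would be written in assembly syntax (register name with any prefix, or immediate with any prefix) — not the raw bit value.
$16

@+06  big-endian(07 10) = 0x0710
  opcode bits[15:11]=0x0: shli/RI
  [10:7] rd=14 = r14
  [6:0] imm=16 = $16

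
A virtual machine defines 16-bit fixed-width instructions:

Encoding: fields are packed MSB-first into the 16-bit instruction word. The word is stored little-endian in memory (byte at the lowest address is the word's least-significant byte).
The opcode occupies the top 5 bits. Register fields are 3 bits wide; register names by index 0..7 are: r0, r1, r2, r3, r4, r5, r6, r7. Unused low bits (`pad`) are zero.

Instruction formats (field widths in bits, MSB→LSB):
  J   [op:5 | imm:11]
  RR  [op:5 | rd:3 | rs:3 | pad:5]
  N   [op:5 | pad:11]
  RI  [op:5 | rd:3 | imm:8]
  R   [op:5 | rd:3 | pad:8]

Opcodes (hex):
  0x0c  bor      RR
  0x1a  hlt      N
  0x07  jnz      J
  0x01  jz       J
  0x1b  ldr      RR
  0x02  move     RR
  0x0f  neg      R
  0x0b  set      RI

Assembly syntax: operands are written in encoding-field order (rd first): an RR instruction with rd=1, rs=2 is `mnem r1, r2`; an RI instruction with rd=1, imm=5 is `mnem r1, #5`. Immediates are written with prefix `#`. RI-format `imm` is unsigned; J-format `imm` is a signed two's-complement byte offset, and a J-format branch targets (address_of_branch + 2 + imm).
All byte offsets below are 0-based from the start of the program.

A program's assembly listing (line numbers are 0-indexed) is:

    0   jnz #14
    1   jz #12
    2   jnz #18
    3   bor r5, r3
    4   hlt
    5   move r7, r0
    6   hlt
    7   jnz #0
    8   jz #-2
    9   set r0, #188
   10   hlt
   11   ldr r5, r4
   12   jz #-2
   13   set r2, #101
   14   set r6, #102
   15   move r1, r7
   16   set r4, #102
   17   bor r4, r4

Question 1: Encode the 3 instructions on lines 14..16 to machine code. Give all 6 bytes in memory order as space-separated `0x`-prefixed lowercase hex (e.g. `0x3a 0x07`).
0x66 0x5e 0xe0 0x11 0x66 0x5c

line 14 (set): pack op=0xb:5|rd=6:3|imm=102:8 = 0x5e66; little→ 66 5e
line 15 (move): pack op=0x2:5|rd=1:3|rs=7:3|pad=0:5 = 0x11e0; little→ e0 11
line 16 (set): pack op=0xb:5|rd=4:3|imm=102:8 = 0x5c66; little→ 66 5c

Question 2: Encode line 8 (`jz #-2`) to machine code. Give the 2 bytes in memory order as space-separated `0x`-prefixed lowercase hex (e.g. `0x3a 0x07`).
line 8 (jz): pack op=0x1:5|imm=-2:11 = 0x0ffe; little→ fe 0f

0xfe 0x0f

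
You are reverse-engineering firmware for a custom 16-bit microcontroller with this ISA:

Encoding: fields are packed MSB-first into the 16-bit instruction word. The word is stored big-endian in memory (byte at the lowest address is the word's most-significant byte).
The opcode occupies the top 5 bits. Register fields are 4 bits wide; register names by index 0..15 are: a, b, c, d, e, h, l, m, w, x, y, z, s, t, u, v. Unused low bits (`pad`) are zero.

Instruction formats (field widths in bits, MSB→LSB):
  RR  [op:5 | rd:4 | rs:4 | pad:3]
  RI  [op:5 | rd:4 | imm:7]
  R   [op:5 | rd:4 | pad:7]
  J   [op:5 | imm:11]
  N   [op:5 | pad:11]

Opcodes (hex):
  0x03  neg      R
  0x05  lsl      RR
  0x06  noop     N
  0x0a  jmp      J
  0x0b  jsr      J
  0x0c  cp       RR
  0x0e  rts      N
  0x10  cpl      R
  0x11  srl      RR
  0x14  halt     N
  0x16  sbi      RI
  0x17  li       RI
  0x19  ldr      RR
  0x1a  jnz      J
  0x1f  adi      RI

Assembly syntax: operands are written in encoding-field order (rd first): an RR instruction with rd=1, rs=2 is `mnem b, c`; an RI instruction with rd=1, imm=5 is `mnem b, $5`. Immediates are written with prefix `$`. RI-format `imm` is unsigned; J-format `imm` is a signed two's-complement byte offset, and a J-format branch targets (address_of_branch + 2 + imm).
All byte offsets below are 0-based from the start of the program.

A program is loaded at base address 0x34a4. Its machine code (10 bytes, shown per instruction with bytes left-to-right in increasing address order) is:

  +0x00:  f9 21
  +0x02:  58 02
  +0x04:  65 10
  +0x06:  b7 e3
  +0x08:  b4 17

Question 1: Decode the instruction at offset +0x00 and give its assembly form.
@+00  big-endian(f9 21) = 0xf921
  op=0xf921>>11=0x1f ⇒ adi (RI)
  [10:7] rd=2 = c
  [6:0] imm=33 = $33

adi c, $33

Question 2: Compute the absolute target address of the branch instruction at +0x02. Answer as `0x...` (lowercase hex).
0x34aa

@+02  big-endian(58 02) = 0x5802
  op=0x5802>>11=0xb ⇒ jsr (J)
  imm: (w>>0)&0x7ff=0x2 → $2
  target = base 0x34a4 + off 0x02 + 2 + imm 2 = 0x34aa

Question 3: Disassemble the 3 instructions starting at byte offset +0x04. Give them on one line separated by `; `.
cp y, c; sbi v, $99; sbi w, $23

off 0x04: read 65 10 as big → 0x6510
  top 5b → 0xc → cp [RR]
  rd@[10:7]=0xa ⇒ y
  rs@[6:3]=0x2 ⇒ c
off 0x06: read b7 e3 as big → 0xb7e3
  top 5b → 0x16 → sbi [RI]
  rd@[10:7]=0xf ⇒ v
  imm@[6:0]=0x63 ⇒ $99
off 0x08: read b4 17 as big → 0xb417
  top 5b → 0x16 → sbi [RI]
  rd@[10:7]=0x8 ⇒ w
  imm@[6:0]=0x17 ⇒ $23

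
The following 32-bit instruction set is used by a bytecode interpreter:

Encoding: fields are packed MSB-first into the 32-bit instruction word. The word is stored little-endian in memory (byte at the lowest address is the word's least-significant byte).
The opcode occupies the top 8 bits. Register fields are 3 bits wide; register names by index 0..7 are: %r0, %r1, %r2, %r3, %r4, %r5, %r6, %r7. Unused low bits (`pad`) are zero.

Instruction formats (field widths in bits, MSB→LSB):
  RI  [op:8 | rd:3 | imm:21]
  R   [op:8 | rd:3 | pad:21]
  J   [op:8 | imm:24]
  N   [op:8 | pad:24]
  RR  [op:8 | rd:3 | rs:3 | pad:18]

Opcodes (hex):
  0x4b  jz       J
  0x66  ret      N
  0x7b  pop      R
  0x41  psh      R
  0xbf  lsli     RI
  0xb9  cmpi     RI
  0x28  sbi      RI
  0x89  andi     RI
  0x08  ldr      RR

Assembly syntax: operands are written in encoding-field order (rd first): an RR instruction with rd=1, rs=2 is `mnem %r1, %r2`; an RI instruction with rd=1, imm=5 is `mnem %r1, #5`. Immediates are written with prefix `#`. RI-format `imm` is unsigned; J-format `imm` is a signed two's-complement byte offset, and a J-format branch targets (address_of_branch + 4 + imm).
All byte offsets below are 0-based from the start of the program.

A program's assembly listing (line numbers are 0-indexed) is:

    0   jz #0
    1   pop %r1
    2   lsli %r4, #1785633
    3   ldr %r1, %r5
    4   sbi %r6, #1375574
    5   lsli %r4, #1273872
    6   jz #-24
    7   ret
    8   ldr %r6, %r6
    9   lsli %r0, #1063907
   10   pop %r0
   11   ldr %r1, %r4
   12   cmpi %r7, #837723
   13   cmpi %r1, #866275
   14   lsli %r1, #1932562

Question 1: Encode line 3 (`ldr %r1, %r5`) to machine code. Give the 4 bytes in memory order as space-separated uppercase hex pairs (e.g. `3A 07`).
00 00 34 08

L3: ldr op=0x8:8|rd=1:3|rs=5:3|pad=0:18 ⇒ 0x08340000 ⇒ little 00 00 34 08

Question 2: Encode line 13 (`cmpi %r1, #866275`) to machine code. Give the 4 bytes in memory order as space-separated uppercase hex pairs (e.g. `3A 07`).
E3 37 2D B9

L13: cmpi op=0xb9:8|rd=1:3|imm=866275:21 ⇒ 0xb92d37e3 ⇒ little e3 37 2d b9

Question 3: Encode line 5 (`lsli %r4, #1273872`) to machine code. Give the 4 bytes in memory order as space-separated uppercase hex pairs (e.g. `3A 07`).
10 70 93 BF

L5: lsli op=0xbf:8|rd=4:3|imm=1273872:21 ⇒ 0xbf937010 ⇒ little 10 70 93 bf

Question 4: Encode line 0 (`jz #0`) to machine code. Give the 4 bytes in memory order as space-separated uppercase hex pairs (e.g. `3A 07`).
0. jz fields op=0x4b:8|imm=0:24 → word 4b000000h → 00 00 00 4b

00 00 00 4B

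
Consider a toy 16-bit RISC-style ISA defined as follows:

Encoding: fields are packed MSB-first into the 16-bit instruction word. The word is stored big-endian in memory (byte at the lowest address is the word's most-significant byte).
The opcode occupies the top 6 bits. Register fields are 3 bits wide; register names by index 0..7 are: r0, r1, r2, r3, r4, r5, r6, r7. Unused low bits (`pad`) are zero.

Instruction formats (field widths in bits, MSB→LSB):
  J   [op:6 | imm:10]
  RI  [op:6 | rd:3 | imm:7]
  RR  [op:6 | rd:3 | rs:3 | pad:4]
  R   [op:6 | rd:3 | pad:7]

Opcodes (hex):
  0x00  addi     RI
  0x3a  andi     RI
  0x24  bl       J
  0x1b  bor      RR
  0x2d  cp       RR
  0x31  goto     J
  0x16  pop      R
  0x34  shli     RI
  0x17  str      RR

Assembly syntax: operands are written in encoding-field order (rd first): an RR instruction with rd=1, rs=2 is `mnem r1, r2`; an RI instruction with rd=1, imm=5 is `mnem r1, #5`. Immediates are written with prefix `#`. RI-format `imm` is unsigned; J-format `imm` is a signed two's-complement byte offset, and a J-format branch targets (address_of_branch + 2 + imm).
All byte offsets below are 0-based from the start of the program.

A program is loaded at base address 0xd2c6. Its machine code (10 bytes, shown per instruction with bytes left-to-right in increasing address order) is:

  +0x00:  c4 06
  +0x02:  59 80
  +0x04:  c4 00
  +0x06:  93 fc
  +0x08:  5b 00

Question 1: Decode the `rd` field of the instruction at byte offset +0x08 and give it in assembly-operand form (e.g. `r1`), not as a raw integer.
+0x08: 5b 00 ⇒ word 0x5b00 (big)
  top 6b → 0x16 → pop [R]
  rd@[9:7]=0x6 ⇒ r6

r6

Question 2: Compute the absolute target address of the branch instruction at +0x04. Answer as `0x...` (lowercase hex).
0xd2cc

@+04  big-endian(c4 00) = 0xc400
  top 6b → 0x31 → goto [J]
  [9:0] imm=0 = #0
  target = base 0xd2c6 + off 0x04 + 2 + imm 0 = 0xd2cc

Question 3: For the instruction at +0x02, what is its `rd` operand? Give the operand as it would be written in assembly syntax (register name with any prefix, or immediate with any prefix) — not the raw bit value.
r3

+0x02: 59 80 ⇒ word 0x5980 (big)
  top 6b → 0x16 → pop [R]
  [9:7] rd=3 = r3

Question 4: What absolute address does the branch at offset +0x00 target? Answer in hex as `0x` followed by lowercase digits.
+0x00: c4 06 ⇒ word 0xc406 (big)
  top 6b → 0x31 → goto [J]
  imm@[9:0]=0x6 ⇒ #6
  target = base 0xd2c6 + off 0x00 + 2 + imm 6 = 0xd2ce

0xd2ce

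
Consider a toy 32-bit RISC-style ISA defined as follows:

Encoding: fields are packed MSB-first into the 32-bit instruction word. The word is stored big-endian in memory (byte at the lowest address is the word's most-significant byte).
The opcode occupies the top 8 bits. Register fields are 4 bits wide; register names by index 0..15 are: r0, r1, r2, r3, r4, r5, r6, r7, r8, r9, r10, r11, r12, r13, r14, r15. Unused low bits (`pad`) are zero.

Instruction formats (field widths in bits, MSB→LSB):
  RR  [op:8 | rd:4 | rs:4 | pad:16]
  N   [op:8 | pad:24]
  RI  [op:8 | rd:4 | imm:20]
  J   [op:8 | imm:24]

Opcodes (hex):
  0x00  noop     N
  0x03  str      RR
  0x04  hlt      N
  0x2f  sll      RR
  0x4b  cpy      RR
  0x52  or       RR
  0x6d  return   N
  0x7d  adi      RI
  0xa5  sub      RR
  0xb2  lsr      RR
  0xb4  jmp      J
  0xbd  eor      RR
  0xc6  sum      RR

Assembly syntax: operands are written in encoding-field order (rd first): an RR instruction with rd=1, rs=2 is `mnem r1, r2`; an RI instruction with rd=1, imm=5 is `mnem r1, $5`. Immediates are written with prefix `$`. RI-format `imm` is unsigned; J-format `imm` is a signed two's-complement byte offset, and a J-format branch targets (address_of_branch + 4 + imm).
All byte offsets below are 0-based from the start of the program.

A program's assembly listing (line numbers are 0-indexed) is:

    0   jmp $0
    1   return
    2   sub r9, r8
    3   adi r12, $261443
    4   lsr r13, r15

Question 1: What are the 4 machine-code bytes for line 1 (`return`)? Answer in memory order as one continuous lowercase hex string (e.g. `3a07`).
1. return fields op=0x6d:8|pad=0:24 → word 6d000000h → 6d 00 00 00

6d000000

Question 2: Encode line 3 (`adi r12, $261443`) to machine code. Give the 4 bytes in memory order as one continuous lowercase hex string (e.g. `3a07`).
7dc3fd43

3. adi fields op=0x7d:8|rd=12:4|imm=261443:20 → word 7dc3fd43h → 7d c3 fd 43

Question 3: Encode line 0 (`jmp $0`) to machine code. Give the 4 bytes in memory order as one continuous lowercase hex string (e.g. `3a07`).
0. jmp fields op=0xb4:8|imm=0:24 → word b4000000h → b4 00 00 00

b4000000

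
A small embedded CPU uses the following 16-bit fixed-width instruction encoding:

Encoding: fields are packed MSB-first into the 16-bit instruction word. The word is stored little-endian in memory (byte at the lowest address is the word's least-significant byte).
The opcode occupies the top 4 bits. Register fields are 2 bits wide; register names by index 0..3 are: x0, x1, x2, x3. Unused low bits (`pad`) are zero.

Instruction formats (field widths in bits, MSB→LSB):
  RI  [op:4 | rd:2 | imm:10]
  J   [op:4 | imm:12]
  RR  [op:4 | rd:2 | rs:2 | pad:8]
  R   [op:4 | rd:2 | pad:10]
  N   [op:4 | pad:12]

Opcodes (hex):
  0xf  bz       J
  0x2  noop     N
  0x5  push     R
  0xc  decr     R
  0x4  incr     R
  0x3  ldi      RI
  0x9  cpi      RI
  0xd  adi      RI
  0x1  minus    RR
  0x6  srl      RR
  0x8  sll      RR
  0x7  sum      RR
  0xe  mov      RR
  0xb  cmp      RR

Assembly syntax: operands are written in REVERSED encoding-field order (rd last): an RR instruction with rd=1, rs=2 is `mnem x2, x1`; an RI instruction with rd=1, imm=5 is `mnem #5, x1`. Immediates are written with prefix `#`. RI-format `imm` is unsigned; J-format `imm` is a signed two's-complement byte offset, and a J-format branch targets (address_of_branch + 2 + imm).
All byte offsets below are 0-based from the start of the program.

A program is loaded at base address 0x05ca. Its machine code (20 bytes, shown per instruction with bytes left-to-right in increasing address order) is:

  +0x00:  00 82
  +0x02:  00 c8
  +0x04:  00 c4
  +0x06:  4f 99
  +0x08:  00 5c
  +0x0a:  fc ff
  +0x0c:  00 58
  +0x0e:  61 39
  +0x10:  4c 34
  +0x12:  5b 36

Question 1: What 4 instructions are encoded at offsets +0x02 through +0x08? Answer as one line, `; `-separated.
decr x2; decr x1; cpi #335, x2; push x3

+0x02: 00 c8 ⇒ word 0xc800 (little)
  opcode bits[15:12]=0xc: decr/R
  rd@[11:10]=0x2 ⇒ x2
+0x04: 00 c4 ⇒ word 0xc400 (little)
  opcode bits[15:12]=0xc: decr/R
  rd@[11:10]=0x1 ⇒ x1
+0x06: 4f 99 ⇒ word 0x994f (little)
  opcode bits[15:12]=0x9: cpi/RI
  rd@[11:10]=0x2 ⇒ x2
  imm@[9:0]=0x14f ⇒ #335
+0x08: 00 5c ⇒ word 0x5c00 (little)
  opcode bits[15:12]=0x5: push/R
  rd@[11:10]=0x3 ⇒ x3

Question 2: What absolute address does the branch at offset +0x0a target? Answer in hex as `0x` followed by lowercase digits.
@+0a  little-endian(fc ff) = 0xfffc
  op=0xfffc>>12=0xf ⇒ bz (J)
  imm: (w>>0)&0xfff=0xffc (s12→-4) → #-4
  target = base 0x05ca + off 0x0a + 2 + imm -4 = 0x05d2

0x05d2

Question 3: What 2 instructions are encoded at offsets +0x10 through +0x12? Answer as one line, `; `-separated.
off 0x10: read 4c 34 as little → 0x344c
  top 4b → 0x3 → ldi [RI]
  [11:10] rd=1 = x1
  [9:0] imm=76 = #76
off 0x12: read 5b 36 as little → 0x365b
  top 4b → 0x3 → ldi [RI]
  [11:10] rd=1 = x1
  [9:0] imm=603 = #603

ldi #76, x1; ldi #603, x1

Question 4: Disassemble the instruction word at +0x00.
sll x2, x0

off 0x00: read 00 82 as little → 0x8200
  op=0x8200>>12=0x8 ⇒ sll (RR)
  rd@[11:10]=0x0 ⇒ x0
  rs@[9:8]=0x2 ⇒ x2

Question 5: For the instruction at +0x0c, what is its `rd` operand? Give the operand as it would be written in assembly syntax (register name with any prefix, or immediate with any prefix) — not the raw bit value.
@+0c  little-endian(00 58) = 0x5800
  op=0x5800>>12=0x5 ⇒ push (R)
  rd: (w>>10)&0x3=0x2 → x2

x2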